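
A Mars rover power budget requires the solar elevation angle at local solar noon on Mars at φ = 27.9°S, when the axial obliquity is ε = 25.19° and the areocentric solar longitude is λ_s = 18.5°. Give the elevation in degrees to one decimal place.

sin δ = sin 25.19° × sin 18.5° = 0.13505, so δ = +7.762°.
At local noon the hour angle is zero, so the zenith angle equals |φ − δ| = |-27.9° − (+7.762°)| = 35.662°.
Elevation = 90° − 35.662° = 54.3°.

54.3°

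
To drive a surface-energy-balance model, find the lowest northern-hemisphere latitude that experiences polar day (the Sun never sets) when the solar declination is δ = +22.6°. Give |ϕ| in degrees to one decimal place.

|ϕ| = 67.4°

Polar day requires cos h₀ = −tan ϕ tan δ ≤ −1, i.e. tan ϕ tan δ ≥ 1.
The boundary is |tan ϕ| · |tan δ| = 1, so |ϕ| = 90° − |δ| = 90° − 22.6° = 67.4° in the northern hemisphere.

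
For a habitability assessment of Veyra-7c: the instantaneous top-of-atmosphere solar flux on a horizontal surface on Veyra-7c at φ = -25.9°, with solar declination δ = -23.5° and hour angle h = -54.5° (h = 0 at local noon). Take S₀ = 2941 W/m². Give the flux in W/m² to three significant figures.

1.92e+03 W/m²

cos θ_z = sin φ sin δ + cos φ cos δ cos h = 0.174174 + 0.479050 = 0.653224.
Flux = S₀ · cos θ_z = 2941 × 0.653224 = 1921 W/m².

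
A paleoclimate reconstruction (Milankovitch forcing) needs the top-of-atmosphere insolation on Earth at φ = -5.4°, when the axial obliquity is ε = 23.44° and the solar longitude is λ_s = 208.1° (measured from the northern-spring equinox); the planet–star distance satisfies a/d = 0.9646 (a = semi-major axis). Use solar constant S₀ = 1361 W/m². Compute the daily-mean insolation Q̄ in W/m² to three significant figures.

Solar declination: sin δ = sin ε · sin λ_s = sin 23.44° × sin 208.1° = -0.18736, so δ = -10.799°.
cos H₀ = −tan(-5.4°) tan(-10.799°) = -0.0180, H₀ = 1.5888 rad.
Bracket: H₀ sin φ sin δ + cos φ cos δ sin H₀ = 1.5888×-0.09411×-0.18736 + 0.99556×0.98229×0.99984 = 0.028014 + 0.977772 = 1.005786.
Inverse-square distance factor (a/d)² = 0.9646² = 0.930453.
Q̄ = (S₀/π) × 0.930453 × [bracket] = (1361/π) × 0.930453 × 1.005786 = 405.4 W/m².

Q̄ ≈ 405 W/m²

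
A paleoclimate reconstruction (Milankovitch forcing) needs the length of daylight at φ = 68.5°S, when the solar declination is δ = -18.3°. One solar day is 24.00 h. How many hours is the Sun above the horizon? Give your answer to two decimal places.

cos H₀ = −tan φ · tan δ = −tan(-68.5°) × tan(-18.300°) = -0.8396, so H₀ = 2.5673 rad = 147.10°.
Daylight = 2H₀/(2π) × 24.00 h = (2.5673/π) × 24.00 = 19.61 h.

19.61 h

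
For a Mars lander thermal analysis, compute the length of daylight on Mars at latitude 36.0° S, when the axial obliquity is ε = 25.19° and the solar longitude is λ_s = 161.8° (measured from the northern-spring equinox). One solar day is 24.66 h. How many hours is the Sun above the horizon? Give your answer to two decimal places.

Solar declination: sin δ = sin ε · sin λ_s = sin 25.19° × sin 161.8° = 0.13294, so δ = +7.639°.
cos H₀ = −tan φ · tan δ = −tan(-36.0°) × tan(+7.639°) = 0.0974, so H₀ = 1.4732 rad = 84.41°.
Daylight = 2H₀/(2π) × 24.66 h = (1.4732/π) × 24.66 = 11.56 h.

11.56 h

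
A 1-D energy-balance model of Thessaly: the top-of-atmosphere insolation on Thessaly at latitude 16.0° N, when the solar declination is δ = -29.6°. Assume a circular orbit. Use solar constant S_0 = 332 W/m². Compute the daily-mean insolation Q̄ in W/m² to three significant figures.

Q̄ ≈ 66.9 W/m²

cos h₀ = −tan(+16.0°) tan(-29.600°) = 0.1629, h₀ = 1.4072 rad.
Bracket: h₀ sin ϕ sin δ + cos ϕ cos δ sin h₀ = 1.4072×0.27564×-0.49394 + 0.96126×0.86949×0.98664 = -0.191590 + 0.824640 = 0.633050.
Q̄ = (S_0/π) × [bracket] = (332/π) × 0.633050 = 66.90 W/m².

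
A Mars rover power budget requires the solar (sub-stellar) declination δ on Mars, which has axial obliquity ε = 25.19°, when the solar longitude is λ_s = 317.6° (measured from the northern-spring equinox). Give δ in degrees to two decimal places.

δ = -16.68°

sin δ = sin ε · sin λ_s = sin 25.19° × sin 317.6° = -0.286998.
δ = arcsin(-0.286998) = -16.68°.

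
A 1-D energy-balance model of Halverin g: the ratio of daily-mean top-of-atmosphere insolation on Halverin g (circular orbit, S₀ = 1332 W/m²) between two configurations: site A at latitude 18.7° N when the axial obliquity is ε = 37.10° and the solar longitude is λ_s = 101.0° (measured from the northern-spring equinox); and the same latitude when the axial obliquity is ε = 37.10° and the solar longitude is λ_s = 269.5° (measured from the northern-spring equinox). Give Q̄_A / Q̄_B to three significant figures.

Q̄_A / Q̄_B ≈ 2.28

— Configuration A (φ=+18.7°):
Solar declination: sin δ = sin ε · sin λ_s = sin 37.10° × sin 101.0° = 0.59213, so δ = +36.308°.
cos H₀ = −tan(+18.7°) tan(+36.308°) = -0.2487, H₀ = 1.8221 rad.
Bracket: H₀ sin φ sin δ + cos φ cos δ sin H₀ = 1.8221×0.32061×0.59213 + 0.94721×0.80585×0.96858 = 0.345913 + 0.739326 = 1.085239.
Q̄ = (S₀/π) × [bracket] = (1332/π) × 1.085239 = 460.13 W/m².
— Configuration B (φ=+18.7°):
Solar declination: sin δ = sin ε · sin λ_s = sin 37.10° × sin 269.5° = -0.60319, so δ = -37.098°.
cos H₀ = −tan(+18.7°) tan(-37.098°) = 0.2560, H₀ = 1.3119 rad.
Bracket: H₀ sin φ sin δ + cos φ cos δ sin H₀ = 1.3119×0.32061×-0.60319 + 0.94721×0.79760×0.96668 = -0.253707 + 0.730322 = 0.476615.
Q̄ = (S₀/π) × [bracket] = (1332/π) × 0.476615 = 202.08 W/m².
Ratio Q̄_A / Q̄_B = 460.13 / 202.08 = 2.277.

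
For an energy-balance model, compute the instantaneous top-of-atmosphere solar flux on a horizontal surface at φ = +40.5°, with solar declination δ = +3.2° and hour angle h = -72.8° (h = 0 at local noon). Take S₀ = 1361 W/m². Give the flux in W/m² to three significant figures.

355 W/m²

cos θ_z = sin φ sin δ + cos φ cos δ cos h = 0.036253 + 0.224508 = 0.260761.
Flux = S₀ · cos θ_z = 1361 × 0.260761 = 354.9 W/m².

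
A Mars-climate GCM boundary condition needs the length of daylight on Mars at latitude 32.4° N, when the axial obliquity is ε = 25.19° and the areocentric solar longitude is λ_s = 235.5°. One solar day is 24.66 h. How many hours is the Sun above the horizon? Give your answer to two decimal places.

10.45 h

sin δ = sin 25.19° × sin 235.5° = -0.35077, so δ = -20.534°.
cos H₀ = −tan φ · tan δ = −tan(+32.4°) × tan(-20.534°) = 0.2377, so H₀ = 1.3308 rad = 76.25°.
Daylight = 2H₀/(2π) × 24.66 h = (1.3308/π) × 24.66 = 10.45 h.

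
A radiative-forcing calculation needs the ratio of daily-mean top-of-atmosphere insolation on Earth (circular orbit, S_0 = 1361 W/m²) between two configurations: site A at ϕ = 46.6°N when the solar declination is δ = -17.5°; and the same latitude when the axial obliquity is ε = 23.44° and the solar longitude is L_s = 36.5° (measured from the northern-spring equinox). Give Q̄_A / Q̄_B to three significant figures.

Q̄_A / Q̄_B ≈ 0.363

— Configuration A (ϕ=+46.6°):
cos h₀ = −tan(+46.6°) tan(-17.500°) = 0.3334, h₀ = 1.2309 rad.
Bracket: h₀ sin ϕ sin δ + cos ϕ cos δ sin h₀ = 1.2309×0.72657×-0.30071 + 0.68709×0.95372×0.94278 = -0.268935 + 0.617796 = 0.348861.
Q̄ = (S_0/π) × [bracket] = (1361/π) × 0.348861 = 151.13 W/m².
— Configuration B (ϕ=+46.6°):
Solar declination: sin δ = sin ε · sin L_s = sin 23.44° × sin 36.5° = 0.23661, so δ = +13.687°.
cos h₀ = −tan(+46.6°) tan(+13.687°) = -0.2575, h₀ = 1.8313 rad.
Bracket: h₀ sin ϕ sin δ + cos ϕ cos δ sin h₀ = 1.8313×0.72657×0.23661 + 0.68709×0.97160×0.96627 = 0.314826 + 0.645059 = 0.959885.
Q̄ = (S_0/π) × [bracket] = (1361/π) × 0.959885 = 415.84 W/m².
Ratio Q̄_A / Q̄_B = 151.13 / 415.84 = 0.3634.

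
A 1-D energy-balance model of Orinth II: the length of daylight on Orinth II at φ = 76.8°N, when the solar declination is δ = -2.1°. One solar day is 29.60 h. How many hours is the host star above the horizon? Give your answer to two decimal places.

13.32 h

cos H₀ = −tan φ · tan δ = −tan(+76.8°) × tan(-2.100°) = 0.1563, so H₀ = 1.4138 rad = 81.01°.
Daylight = 2H₀/(2π) × 29.60 h = (1.4138/π) × 29.60 = 13.32 h.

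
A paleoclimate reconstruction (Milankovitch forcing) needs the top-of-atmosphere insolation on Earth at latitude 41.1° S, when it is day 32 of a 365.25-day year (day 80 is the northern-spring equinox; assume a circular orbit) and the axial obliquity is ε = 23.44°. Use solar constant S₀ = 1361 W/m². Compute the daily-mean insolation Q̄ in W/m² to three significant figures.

Q̄ ≈ 454 W/m²

Solar longitude: λ_s = 360° × (32 − 80)/365.25 = -47.310°, i.e. -47.310° + 360° = 312.690°.
sin δ = sin 23.44° × sin 312.690° = -0.29239, so δ = -17.001°.
cos H₀ = −tan(-41.1°) tan(-17.001°) = -0.2667, H₀ = 1.8408 rad.
Bracket: H₀ sin φ sin δ + cos φ cos δ sin H₀ = 1.8408×-0.65738×-0.29239 + 0.75356×0.95630×0.96377 = 0.353823 + 0.694521 = 1.048344.
Q̄ = (S₀/π) × [bracket] = (1361/π) × 1.048344 = 454.2 W/m².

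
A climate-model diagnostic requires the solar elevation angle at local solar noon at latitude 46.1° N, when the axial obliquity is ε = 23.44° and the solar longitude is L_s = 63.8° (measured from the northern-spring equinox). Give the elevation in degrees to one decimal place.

Solar declination: sin δ = sin ε · sin L_s = sin 23.44° × sin 63.8° = 0.35692, so δ = +20.911°.
At local noon the hour angle is zero, so the zenith angle equals |ϕ − δ| = |+46.1° − (+20.911°)| = 25.189°.
Elevation = 90° − 25.189° = 64.8°.

64.8°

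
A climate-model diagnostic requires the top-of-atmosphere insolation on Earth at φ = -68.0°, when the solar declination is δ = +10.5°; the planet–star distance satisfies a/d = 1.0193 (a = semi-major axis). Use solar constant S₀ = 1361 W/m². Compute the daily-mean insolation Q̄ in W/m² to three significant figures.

Q̄ ≈ 64.1 W/m²

cos H₀ = −tan(-68.0°) tan(+10.500°) = 0.4587, H₀ = 1.0942 rad.
Bracket: H₀ sin φ sin δ + cos φ cos δ sin H₀ = 1.0942×-0.92718×0.18224 + 0.37461×0.98325×0.88858 = -0.184886 + 0.327295 = 0.142409.
Inverse-square distance factor (a/d)² = 1.0193² = 1.038972.
Q̄ = (S₀/π) × 1.038972 × [bracket] = (1361/π) × 1.038972 × 0.142409 = 64.10 W/m².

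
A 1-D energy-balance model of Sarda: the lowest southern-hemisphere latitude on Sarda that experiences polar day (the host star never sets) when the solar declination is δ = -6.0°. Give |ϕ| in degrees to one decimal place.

|ϕ| = 84.0°

Polar day requires cos h₀ = −tan ϕ tan δ ≤ −1, i.e. tan ϕ tan δ ≥ 1.
The boundary is |tan ϕ| · |tan δ| = 1, so |ϕ| = 90° − |δ| = 90° − 6.0° = 84.0° in the southern hemisphere.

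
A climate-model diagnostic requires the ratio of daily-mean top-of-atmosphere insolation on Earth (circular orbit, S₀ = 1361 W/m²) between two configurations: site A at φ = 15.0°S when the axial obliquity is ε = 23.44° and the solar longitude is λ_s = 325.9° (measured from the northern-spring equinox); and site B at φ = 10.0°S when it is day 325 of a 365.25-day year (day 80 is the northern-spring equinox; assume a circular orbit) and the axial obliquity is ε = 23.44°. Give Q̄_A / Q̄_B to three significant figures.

Q̄_A / Q̄_B ≈ 1.01

— Configuration A (φ=-15.0°):
Solar declination: sin δ = sin ε · sin λ_s = sin 23.44° × sin 325.9° = -0.22302, so δ = -12.886°.
cos H₀ = −tan(-15.0°) tan(-12.886°) = -0.0613, H₀ = 1.6321 rad.
Bracket: H₀ sin φ sin δ + cos φ cos δ sin H₀ = 1.6321×-0.25882×-0.22302 + 0.96593×0.97481×0.99812 = 0.094208 + 0.939828 = 1.034036.
Q̄ = (S₀/π) × [bracket] = (1361/π) × 1.034036 = 447.96 W/m².
— Configuration B (φ=-10.0°):
Solar longitude: λ_s = 360° × (325 − 80)/365.25 = 241.478°.
sin δ = sin 23.44° × sin 241.478° = -0.34951, so δ = -20.457°.
cos H₀ = −tan(-10.0°) tan(-20.457°) = -0.0658, H₀ = 1.6366 rad.
Bracket: H₀ sin φ sin δ + cos φ cos δ sin H₀ = 1.6366×-0.17365×-0.34951 + 0.98481×0.93693×0.99783 = 0.099329 + 0.920696 = 1.020025.
Q̄ = (S₀/π) × [bracket] = (1361/π) × 1.020025 = 441.89 W/m².
Ratio Q̄_A / Q̄_B = 447.96 / 441.89 = 1.014.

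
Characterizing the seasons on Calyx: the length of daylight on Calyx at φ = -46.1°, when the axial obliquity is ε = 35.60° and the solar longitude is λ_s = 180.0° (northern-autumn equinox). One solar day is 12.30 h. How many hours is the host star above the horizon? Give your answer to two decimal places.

Solar declination: sin δ = sin ε · sin λ_s = sin 35.60° × sin 180.0° = 0.00000, so δ = +0.000°.
cos H₀ = −tan φ · tan δ = −tan(-46.1°) × tan(+0.000°) = 0.0000, so H₀ = 1.5708 rad = 90.00°.
Daylight = 2H₀/(2π) × 12.30 h = (1.5708/π) × 12.30 = 6.15 h.

6.15 h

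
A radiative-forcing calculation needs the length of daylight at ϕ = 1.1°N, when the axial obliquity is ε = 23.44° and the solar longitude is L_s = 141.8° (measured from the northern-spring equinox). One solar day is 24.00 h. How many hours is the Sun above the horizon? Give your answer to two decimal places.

12.04 h

Solar declination: sin δ = sin ε · sin L_s = sin 23.44° × sin 141.8° = 0.24600, so δ = +14.241°.
cos h₀ = −tan ϕ · tan δ = −tan(+1.1°) × tan(+14.241°) = -0.0049, so h₀ = 1.5757 rad = 90.28°.
Daylight = 2h₀/(2π) × 24.00 h = (1.5757/π) × 24.00 = 12.04 h.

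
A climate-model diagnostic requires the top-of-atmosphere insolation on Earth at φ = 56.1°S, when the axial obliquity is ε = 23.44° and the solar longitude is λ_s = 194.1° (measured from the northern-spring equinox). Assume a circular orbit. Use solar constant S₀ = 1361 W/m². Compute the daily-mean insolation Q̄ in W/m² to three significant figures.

Q̄ ≈ 298 W/m²

Solar declination: sin δ = sin ε · sin λ_s = sin 23.44° × sin 194.1° = -0.09691, so δ = -5.561°.
cos H₀ = −tan(-56.1°) tan(-5.561°) = -0.1449, H₀ = 1.7162 rad.
Bracket: H₀ sin φ sin δ + cos φ cos δ sin H₀ = 1.7162×-0.83001×-0.09691 + 0.55775×0.99529×0.98945 = 0.138045 + 0.549266 = 0.687311.
Q̄ = (S₀/π) × [bracket] = (1361/π) × 0.687311 = 297.8 W/m².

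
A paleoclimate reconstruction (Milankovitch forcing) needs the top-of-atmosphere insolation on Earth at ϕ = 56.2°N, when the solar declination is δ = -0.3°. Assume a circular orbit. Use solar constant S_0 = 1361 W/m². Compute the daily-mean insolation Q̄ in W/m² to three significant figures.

Q̄ ≈ 238 W/m²

cos h₀ = −tan(+56.2°) tan(-0.300°) = 0.0078, h₀ = 1.5630 rad.
Bracket: h₀ sin ϕ sin δ + cos ϕ cos δ sin h₀ = 1.5630×0.83098×-0.00524 + 0.55630×0.99999×0.99997 = -0.006806 + 0.556278 = 0.549472.
Q̄ = (S_0/π) × [bracket] = (1361/π) × 0.549472 = 238.0 W/m².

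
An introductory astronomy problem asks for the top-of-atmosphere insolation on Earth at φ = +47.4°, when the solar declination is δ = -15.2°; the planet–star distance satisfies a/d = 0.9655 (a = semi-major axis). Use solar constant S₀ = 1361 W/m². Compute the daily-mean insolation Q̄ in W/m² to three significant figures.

Q̄ ≈ 153 W/m²

cos H₀ = −tan(+47.4°) tan(-15.200°) = 0.2955, H₀ = 1.2709 rad.
Bracket: H₀ sin φ sin δ + cos φ cos δ sin H₀ = 1.2709×0.73610×-0.26219 + 0.67688×0.96502×0.95535 = -0.245281 + 0.624037 = 0.378756.
Inverse-square distance factor (a/d)² = 0.9655² = 0.932190.
Q̄ = (S₀/π) × 0.932190 × [bracket] = (1361/π) × 0.932190 × 0.378756 = 153.0 W/m².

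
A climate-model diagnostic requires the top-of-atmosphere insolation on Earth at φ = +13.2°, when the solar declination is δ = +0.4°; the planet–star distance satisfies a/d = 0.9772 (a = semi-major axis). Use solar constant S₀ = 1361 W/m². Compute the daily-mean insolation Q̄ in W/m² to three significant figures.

cos H₀ = −tan(+13.2°) tan(+0.400°) = -0.0016, H₀ = 1.5724 rad.
Bracket: H₀ sin φ sin δ + cos φ cos δ sin H₀ = 1.5724×0.22835×0.00698 + 0.97358×0.99998×1.00000 = 0.002506 + 0.973561 = 0.976067.
Inverse-square distance factor (a/d)² = 0.9772² = 0.954920.
Q̄ = (S₀/π) × 0.954920 × [bracket] = (1361/π) × 0.954920 × 0.976067 = 403.8 W/m².

Q̄ ≈ 404 W/m²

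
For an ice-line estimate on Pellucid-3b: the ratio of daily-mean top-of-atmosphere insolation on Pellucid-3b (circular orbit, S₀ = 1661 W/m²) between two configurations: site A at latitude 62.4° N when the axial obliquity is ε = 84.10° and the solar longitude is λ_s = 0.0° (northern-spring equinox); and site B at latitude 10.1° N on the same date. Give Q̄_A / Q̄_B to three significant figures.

— Configuration A (φ=+62.4°):
Solar declination: sin δ = sin ε · sin λ_s = sin 84.10° × sin 0.0° = 0.00000, so δ = +0.000°.
cos H₀ = −tan(+62.4°) tan(+0.000°) = -0.0000, H₀ = 1.5708 rad.
Bracket: H₀ sin φ sin δ + cos φ cos δ sin H₀ = 1.5708×0.88620×0.00000 + 0.46330×1.00000×1.00000 = 0.000000 + 0.463300 = 0.463300.
Q̄ = (S₀/π) × [bracket] = (1661/π) × 0.463300 = 244.95 W/m².
— Configuration B (φ=+10.1°):
cos H₀ = −tan(+10.1°) tan(+0.000°) = -0.0000, H₀ = 1.5708 rad.
Bracket: H₀ sin φ sin δ + cos φ cos δ sin H₀ = 1.5708×0.17537×0.00000 + 0.98450×1.00000×1.00000 = 0.000000 + 0.984500 = 0.984500.
Q̄ = (S₀/π) × [bracket] = (1661/π) × 0.984500 = 520.52 W/m².
Ratio Q̄_A / Q̄_B = 244.95 / 520.52 = 0.4706.

Q̄_A / Q̄_B ≈ 0.471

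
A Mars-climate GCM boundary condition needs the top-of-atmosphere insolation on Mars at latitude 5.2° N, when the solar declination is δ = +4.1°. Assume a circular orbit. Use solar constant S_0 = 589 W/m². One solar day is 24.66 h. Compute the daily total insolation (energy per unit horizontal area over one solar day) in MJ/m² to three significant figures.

cos h₀ = −tan(+5.2°) tan(+4.100°) = -0.0065, h₀ = 1.5773 rad.
Bracket: h₀ sin ϕ sin δ + cos ϕ cos δ sin h₀ = 1.5773×0.09063×0.07150 + 0.99588×0.99744×0.99998 = 0.010221 + 0.993311 = 1.003532.
Q̄ = (S_0/π) × [bracket] = (589/π) × 1.003532 = 188.15 W/m².
Daily total = Q̄ × 24.66 h × 3600 s/h = 188.15 × 24.66 × 3600 / 10⁶ = 16.70 MJ/m².

16.7 MJ/m²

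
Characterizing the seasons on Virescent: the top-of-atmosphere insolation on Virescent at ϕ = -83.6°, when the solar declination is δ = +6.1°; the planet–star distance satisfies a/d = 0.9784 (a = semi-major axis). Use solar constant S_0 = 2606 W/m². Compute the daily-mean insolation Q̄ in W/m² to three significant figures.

Q̄ ≈ 0.854 W/m²

cos h₀ = −tan(-83.6°) tan(+6.100°) = 0.9528, h₀ = 0.3086 rad.
Bracket: h₀ sin ϕ sin δ + cos ϕ cos δ sin h₀ = 0.3086×-0.99377×0.10626 + 0.11147×0.99434×0.30372 = -0.032588 + 0.033664 = 0.001076.
Inverse-square distance factor (a/d)² = 0.9784² = 0.957267.
Q̄ = (S_0/π) × 0.957267 × [bracket] = (2606/π) × 0.957267 × 0.001076 = 0.8544 W/m².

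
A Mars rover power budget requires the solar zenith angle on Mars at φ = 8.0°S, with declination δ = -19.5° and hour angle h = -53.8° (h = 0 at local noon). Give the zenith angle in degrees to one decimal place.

θ_z = 53.3°

cos θ_z = sin φ sin δ + cos φ cos δ cos h = 0.046457 + 0.551311 = 0.597768.
θ_z = arccos(0.597768) = 53.3°.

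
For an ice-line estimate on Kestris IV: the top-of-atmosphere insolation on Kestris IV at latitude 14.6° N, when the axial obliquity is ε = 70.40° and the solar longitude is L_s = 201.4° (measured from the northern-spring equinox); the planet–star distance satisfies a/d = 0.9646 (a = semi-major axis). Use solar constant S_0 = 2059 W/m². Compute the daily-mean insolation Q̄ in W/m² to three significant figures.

Solar declination: sin δ = sin ε · sin L_s = sin 70.40° × sin 201.4° = -0.34373, so δ = -20.105°.
cos h₀ = −tan(+14.6°) tan(-20.105°) = 0.0953, h₀ = 1.4753 rad.
Bracket: h₀ sin ϕ sin δ + cos ϕ cos δ sin h₀ = 1.4753×0.25207×-0.34373 + 0.96771×0.93907×0.99544 = -0.127826 + 0.904604 = 0.776778.
Inverse-square distance factor (a/d)² = 0.9646² = 0.930453.
Q̄ = (S_0/π) × 0.930453 × [bracket] = (2059/π) × 0.930453 × 0.776778 = 473.7 W/m².

Q̄ ≈ 474 W/m²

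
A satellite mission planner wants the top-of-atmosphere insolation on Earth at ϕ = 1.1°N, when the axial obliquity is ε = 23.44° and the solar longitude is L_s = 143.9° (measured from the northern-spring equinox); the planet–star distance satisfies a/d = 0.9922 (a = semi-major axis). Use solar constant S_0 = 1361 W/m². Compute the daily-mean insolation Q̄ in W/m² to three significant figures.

Q̄ ≈ 418 W/m²

Solar declination: sin δ = sin ε · sin L_s = sin 23.44° × sin 143.9° = 0.23438, so δ = +13.555°.
cos h₀ = −tan(+1.1°) tan(+13.555°) = -0.0046, h₀ = 1.5754 rad.
Bracket: h₀ sin ϕ sin δ + cos ϕ cos δ sin h₀ = 1.5754×0.01920×0.23438 + 0.99982×0.97215×0.99999 = 0.007089 + 0.971965 = 0.979054.
Inverse-square distance factor (a/d)² = 0.9922² = 0.984461.
Q̄ = (S_0/π) × 0.984461 × [bracket] = (1361/π) × 0.984461 × 0.979054 = 417.6 W/m².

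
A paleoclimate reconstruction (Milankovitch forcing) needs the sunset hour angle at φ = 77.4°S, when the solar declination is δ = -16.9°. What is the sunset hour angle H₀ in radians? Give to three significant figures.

H₀ = 3.14 rad

Sunrise equation: cos H₀ = −tan φ · tan δ = -1.3592 ≤ −1, so the Sun never sets (polar day) and H₀ = π.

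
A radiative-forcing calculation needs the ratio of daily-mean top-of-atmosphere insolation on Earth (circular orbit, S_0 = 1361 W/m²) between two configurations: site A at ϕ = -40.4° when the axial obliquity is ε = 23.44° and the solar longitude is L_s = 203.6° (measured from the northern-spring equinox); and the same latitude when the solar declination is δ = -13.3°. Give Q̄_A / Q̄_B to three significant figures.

— Configuration A (ϕ=-40.4°):
Solar declination: sin δ = sin ε · sin L_s = sin 23.44° × sin 203.6° = -0.15925, so δ = -9.164°.
cos h₀ = −tan(-40.4°) tan(-9.164°) = -0.1373, h₀ = 1.7085 rad.
Bracket: h₀ sin ϕ sin δ + cos ϕ cos δ sin h₀ = 1.7085×-0.64812×-0.15925 + 0.76154×0.98724×0.99053 = 0.176340 + 0.744703 = 0.921043.
Q̄ = (S_0/π) × [bracket] = (1361/π) × 0.921043 = 399.01 W/m².
— Configuration B (ϕ=-40.4°):
cos h₀ = −tan(-40.4°) tan(-13.300°) = -0.2012, h₀ = 1.7734 rad.
Bracket: h₀ sin ϕ sin δ + cos ϕ cos δ sin h₀ = 1.7734×-0.64812×-0.23005 + 0.76154×0.97318×0.97955 = 0.264414 + 0.725960 = 0.990374.
Q̄ = (S_0/π) × [bracket] = (1361/π) × 0.990374 = 429.05 W/m².
Ratio Q̄_A / Q̄_B = 399.01 / 429.05 = 0.9300.

Q̄_A / Q̄_B ≈ 0.930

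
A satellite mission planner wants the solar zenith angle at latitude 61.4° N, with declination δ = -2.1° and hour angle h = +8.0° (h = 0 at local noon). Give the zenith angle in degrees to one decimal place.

θ_z = 63.8°

cos θ_z = sin ϕ sin δ + cos ϕ cos δ cos h = -0.032173 + 0.473715 = 0.441542.
θ_z = arccos(0.441542) = 63.8°.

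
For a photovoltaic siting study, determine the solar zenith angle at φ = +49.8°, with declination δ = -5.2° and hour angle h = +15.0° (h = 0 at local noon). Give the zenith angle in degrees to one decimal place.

cos θ_z = sin φ sin δ + cos φ cos δ cos h = -0.069225 + 0.620898 = 0.551673.
θ_z = arccos(0.551673) = 56.5°.

θ_z = 56.5°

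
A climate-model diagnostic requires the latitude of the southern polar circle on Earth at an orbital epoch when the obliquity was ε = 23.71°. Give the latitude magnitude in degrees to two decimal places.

The polar circle is the lowest latitude that experiences at least one full rotation of continuous darkness at the northern-summer solstice; it lies at |ϕ| = 90° − ε = 90° − 23.71° = 66.29°.

66.29°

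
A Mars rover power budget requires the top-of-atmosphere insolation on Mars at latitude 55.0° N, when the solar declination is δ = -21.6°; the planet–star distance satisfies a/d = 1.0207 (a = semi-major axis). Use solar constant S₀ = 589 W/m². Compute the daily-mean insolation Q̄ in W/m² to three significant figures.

cos H₀ = −tan(+55.0°) tan(-21.600°) = 0.5654, H₀ = 0.9698 rad.
Bracket: H₀ sin φ sin δ + cos φ cos δ sin H₀ = 0.9698×0.81915×-0.36812 + 0.57358×0.92978×0.82479 = -0.292439 + 0.439863 = 0.147424.
Inverse-square distance factor (a/d)² = 1.0207² = 1.041828.
Q̄ = (S₀/π) × 1.041828 × [bracket] = (589/π) × 1.041828 × 0.147424 = 28.80 W/m².

Q̄ ≈ 28.8 W/m²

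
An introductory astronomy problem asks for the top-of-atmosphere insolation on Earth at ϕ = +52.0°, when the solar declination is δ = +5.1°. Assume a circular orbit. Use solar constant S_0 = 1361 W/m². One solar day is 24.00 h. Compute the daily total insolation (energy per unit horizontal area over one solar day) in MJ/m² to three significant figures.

27.2 MJ/m²

cos h₀ = −tan(+52.0°) tan(+5.100°) = -0.1142, h₀ = 1.6853 rad.
Bracket: h₀ sin ϕ sin δ + cos ϕ cos δ sin h₀ = 1.6853×0.78801×0.08889 + 0.61566×0.99604×0.99345 = 0.118049 + 0.609205 = 0.727254.
Q̄ = (S_0/π) × [bracket] = (1361/π) × 0.727254 = 315.06 W/m².
Daily total = Q̄ × 24.00 h × 3600 s/h = 315.06 × 24.00 × 3600 / 10⁶ = 27.22 MJ/m².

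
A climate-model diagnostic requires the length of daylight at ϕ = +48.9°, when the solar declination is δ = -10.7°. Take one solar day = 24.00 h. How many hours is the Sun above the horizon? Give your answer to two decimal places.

10.33 h

cos h₀ = −tan ϕ · tan δ = −tan(+48.9°) × tan(-10.700°) = 0.2166, so h₀ = 1.3525 rad = 77.49°.
Daylight = 2h₀/(2π) × 24.00 h = (1.3525/π) × 24.00 = 10.33 h.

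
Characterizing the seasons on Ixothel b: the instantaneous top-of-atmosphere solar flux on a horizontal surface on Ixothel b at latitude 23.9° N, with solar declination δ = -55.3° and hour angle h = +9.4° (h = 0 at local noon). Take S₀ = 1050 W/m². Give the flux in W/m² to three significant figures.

189 W/m²

cos θ_z = sin φ sin δ + cos φ cos δ cos h = -0.333085 + 0.513477 = 0.180392.
Flux = S₀ · cos θ_z = 1050 × 0.180392 = 189.4 W/m².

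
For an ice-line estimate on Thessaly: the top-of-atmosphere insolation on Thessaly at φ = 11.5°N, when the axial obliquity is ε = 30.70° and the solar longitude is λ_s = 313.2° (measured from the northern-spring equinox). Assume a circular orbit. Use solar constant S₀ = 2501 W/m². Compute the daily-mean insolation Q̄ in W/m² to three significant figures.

Solar declination: sin δ = sin ε · sin λ_s = sin 30.70° × sin 313.2° = -0.37217, so δ = -21.849°.
cos H₀ = −tan(+11.5°) tan(-21.849°) = 0.0816, H₀ = 1.4891 rad.
Bracket: H₀ sin φ sin δ + cos φ cos δ sin H₀ = 1.4891×0.19937×-0.37217 + 0.97992×0.92816×0.99667 = -0.110491 + 0.906494 = 0.796003.
Q̄ = (S₀/π) × [bracket] = (2501/π) × 0.796003 = 633.7 W/m².

Q̄ ≈ 634 W/m²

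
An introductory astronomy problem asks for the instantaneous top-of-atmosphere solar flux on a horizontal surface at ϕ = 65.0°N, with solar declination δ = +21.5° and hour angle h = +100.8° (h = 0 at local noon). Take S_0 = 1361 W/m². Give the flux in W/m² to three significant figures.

352 W/m²

cos θ_z = sin ϕ sin δ + cos ϕ cos δ cos h = 0.332163 + -0.073680 = 0.258483.
Flux = S_0 · cos θ_z = 1361 × 0.258483 = 351.8 W/m².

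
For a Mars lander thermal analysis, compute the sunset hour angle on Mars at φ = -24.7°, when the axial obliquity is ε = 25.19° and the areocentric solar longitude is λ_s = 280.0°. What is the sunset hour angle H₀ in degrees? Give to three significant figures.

H₀ = 102°

sin δ = sin 25.19° × sin 280.0° = -0.41916, so δ = -24.781°.
cos H₀ = −tan φ · tan δ = −tan(-24.7°) × tan(-24.781°) = -0.2123, so H₀ = 1.7848 rad = 102.26°.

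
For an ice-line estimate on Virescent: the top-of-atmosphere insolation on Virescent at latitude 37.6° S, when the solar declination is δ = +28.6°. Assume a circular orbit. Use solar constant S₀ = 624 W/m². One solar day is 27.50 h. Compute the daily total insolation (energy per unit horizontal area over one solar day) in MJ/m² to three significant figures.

5.88 MJ/m²

cos H₀ = −tan(-37.6°) tan(+28.600°) = 0.4199, H₀ = 1.1375 rad.
Bracket: H₀ sin φ sin δ + cos φ cos δ sin H₀ = 1.1375×-0.61015×0.47869 + 0.79229×0.87798×0.90758 = -0.332233 + 0.631326 = 0.299093.
Q̄ = (S₀/π) × [bracket] = (624/π) × 0.299093 = 59.407 W/m².
Daily total = Q̄ × 27.50 h × 3600 s/h = 59.407 × 27.50 × 3600 / 10⁶ = 5.881 MJ/m².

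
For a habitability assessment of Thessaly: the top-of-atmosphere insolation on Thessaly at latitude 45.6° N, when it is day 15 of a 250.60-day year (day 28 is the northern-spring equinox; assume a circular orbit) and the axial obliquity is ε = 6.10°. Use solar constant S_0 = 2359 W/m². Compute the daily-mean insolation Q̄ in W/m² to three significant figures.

Q̄ ≈ 497 W/m²

Solar longitude: L_s = 360° × (15 − 28)/250.60 = -18.675°, i.e. -18.675° + 360° = 341.325°.
sin δ = sin 6.10° × sin 341.325° = -0.03403, so δ = -1.950°.
cos h₀ = −tan(+45.6°) tan(-1.950°) = 0.0348, h₀ = 1.5360 rad.
Bracket: h₀ sin ϕ sin δ + cos ϕ cos δ sin h₀ = 1.5360×0.71447×-0.03403 + 0.69966×0.99942×0.99940 = -0.037345 + 0.698835 = 0.661490.
Q̄ = (S_0/π) × [bracket] = (2359/π) × 0.661490 = 496.7 W/m².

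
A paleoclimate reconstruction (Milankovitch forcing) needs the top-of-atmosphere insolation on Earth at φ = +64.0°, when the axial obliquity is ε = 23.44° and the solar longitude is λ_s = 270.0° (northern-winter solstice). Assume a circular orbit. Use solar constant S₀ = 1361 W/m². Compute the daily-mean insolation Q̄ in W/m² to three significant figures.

Solar declination: sin δ = sin ε · sin λ_s = sin 23.44° × sin 270.0° = -0.39779, so δ = -23.440°.
cos H₀ = −tan(+64.0°) tan(-23.440°) = 0.8889, H₀ = 0.4758 rad.
Bracket: H₀ sin φ sin δ + cos φ cos δ sin H₀ = 0.4758×0.89879×-0.39779 + 0.43837×0.91748×0.45801 = -0.170113 + 0.184210 = 0.014097.
Q̄ = (S₀/π) × [bracket] = (1361/π) × 0.014097 = 6.107 W/m².

Q̄ ≈ 6.11 W/m²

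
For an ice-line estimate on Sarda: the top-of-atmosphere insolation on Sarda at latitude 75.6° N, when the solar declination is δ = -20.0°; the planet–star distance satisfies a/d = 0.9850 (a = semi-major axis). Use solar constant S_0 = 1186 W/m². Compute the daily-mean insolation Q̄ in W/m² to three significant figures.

Q̄ ≈ 0.00 W/m²

cos h₀ = −tan(+75.6°) tan(-20.000°) = 1.4176 ≥ 1 ⇒ polar night, h₀ = 0 and Q̄ = 0.
Inverse-square distance factor (a/d)² = 0.9850² = 0.970225.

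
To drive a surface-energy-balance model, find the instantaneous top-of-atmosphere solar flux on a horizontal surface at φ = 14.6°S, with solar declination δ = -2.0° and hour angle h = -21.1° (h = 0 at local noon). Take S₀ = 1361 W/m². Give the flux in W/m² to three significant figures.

1.24e+03 W/m²

cos θ_z = sin φ sin δ + cos φ cos δ cos h = 0.008797 + 0.902278 = 0.911075.
Flux = S₀ · cos θ_z = 1361 × 0.911075 = 1240 W/m².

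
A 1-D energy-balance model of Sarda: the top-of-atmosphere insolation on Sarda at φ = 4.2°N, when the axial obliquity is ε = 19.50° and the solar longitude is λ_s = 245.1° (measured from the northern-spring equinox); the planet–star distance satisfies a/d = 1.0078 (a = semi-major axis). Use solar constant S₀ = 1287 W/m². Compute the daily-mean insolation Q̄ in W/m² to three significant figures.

Q̄ ≈ 381 W/m²

Solar declination: sin δ = sin ε · sin λ_s = sin 19.50° × sin 245.1° = -0.30278, so δ = -17.625°.
cos H₀ = −tan(+4.2°) tan(-17.625°) = 0.0233, H₀ = 1.5475 rad.
Bracket: H₀ sin φ sin δ + cos φ cos δ sin H₀ = 1.5475×0.07324×-0.30278 + 0.99731×0.95306×0.99973 = -0.034317 + 0.950240 = 0.915923.
Inverse-square distance factor (a/d)² = 1.0078² = 1.015661.
Q̄ = (S₀/π) × 1.015661 × [bracket] = (1287/π) × 1.015661 × 0.915923 = 381.1 W/m².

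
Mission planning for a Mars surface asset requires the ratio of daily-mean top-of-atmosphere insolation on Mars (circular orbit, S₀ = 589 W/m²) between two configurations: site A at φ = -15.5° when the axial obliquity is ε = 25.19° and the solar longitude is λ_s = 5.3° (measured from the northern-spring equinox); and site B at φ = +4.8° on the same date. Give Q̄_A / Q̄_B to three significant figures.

— Configuration A (φ=-15.5°):
Solar declination: sin δ = sin ε · sin λ_s = sin 25.19° × sin 5.3° = 0.03931, so δ = +2.253°.
cos H₀ = −tan(-15.5°) tan(+2.253°) = 0.0109, H₀ = 1.5599 rad.
Bracket: H₀ sin φ sin δ + cos φ cos δ sin H₀ = 1.5599×-0.26724×0.03931 + 0.96363×0.99923×0.99994 = -0.016387 + 0.962830 = 0.946443.
Q̄ = (S₀/π) × [bracket] = (589/π) × 0.946443 = 177.44 W/m².
— Configuration B (φ=+4.8°):
cos H₀ = −tan(+4.8°) tan(+2.253°) = -0.0033, H₀ = 1.5741 rad.
Bracket: H₀ sin φ sin δ + cos φ cos δ sin H₀ = 1.5741×0.08368×0.03931 + 0.99649×0.99923×0.99999 = 0.005178 + 0.995713 = 1.000891.
Q̄ = (S₀/π) × [bracket] = (589/π) × 1.000891 = 187.65 W/m².
Ratio Q̄_A / Q̄_B = 177.44 / 187.65 = 0.9456.

Q̄_A / Q̄_B ≈ 0.946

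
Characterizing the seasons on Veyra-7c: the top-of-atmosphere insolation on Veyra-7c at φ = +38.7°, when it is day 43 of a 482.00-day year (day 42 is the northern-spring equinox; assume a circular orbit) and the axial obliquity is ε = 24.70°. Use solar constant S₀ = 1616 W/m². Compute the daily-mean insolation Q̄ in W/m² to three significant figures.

Solar longitude: λ_s = 360° × (43 − 42)/482.00 = 0.747°.
sin δ = sin 24.70° × sin 0.747° = 0.00545, so δ = +0.312°.
cos H₀ = −tan(+38.7°) tan(+0.312°) = -0.0044, H₀ = 1.5752 rad.
Bracket: H₀ sin φ sin δ + cos φ cos δ sin H₀ = 1.5752×0.62524×0.00545 + 0.78043×0.99999×0.99999 = 0.005368 + 0.780414 = 0.785782.
Q̄ = (S₀/π) × [bracket] = (1616/π) × 0.785782 = 404.2 W/m².

Q̄ ≈ 404 W/m²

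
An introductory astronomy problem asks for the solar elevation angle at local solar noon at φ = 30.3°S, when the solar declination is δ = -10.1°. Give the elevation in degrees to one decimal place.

69.8°

At local noon the hour angle is zero, so the zenith angle equals |φ − δ| = |-30.3° − (-10.100°)| = 20.200°.
Elevation = 90° − 20.200° = 69.8°.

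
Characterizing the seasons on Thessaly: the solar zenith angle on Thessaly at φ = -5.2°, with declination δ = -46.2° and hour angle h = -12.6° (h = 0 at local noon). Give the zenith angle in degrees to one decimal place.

cos θ_z = sin φ sin δ + cos φ cos δ cos h = 0.065415 + 0.672694 = 0.738109.
θ_z = arccos(0.738109) = 42.4°.

θ_z = 42.4°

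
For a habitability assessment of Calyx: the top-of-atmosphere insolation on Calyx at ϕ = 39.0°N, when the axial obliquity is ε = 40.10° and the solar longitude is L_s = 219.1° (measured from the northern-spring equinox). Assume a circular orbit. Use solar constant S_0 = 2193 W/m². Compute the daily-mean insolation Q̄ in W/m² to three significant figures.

Solar declination: sin δ = sin ε · sin L_s = sin 40.10° × sin 219.1° = -0.40623, so δ = -23.968°.
cos h₀ = −tan(+39.0°) tan(-23.968°) = 0.3600, h₀ = 1.2025 rad.
Bracket: h₀ sin ϕ sin δ + cos ϕ cos δ sin h₀ = 1.2025×0.62932×-0.40623 + 0.77715×0.91377×0.93295 = -0.307418 + 0.662522 = 0.355104.
Q̄ = (S_0/π) × [bracket] = (2193/π) × 0.355104 = 247.9 W/m².

Q̄ ≈ 248 W/m²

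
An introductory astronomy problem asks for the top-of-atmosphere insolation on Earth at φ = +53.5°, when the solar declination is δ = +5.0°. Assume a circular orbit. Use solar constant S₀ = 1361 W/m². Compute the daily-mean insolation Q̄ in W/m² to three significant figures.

Q̄ ≈ 306 W/m²

cos H₀ = −tan(+53.5°) tan(+5.000°) = -0.1182, H₀ = 1.6893 rad.
Bracket: H₀ sin φ sin δ + cos φ cos δ sin H₀ = 1.6893×0.80386×0.08716 + 0.59482×0.99619×0.99299 = 0.118360 + 0.588400 = 0.706760.
Q̄ = (S₀/π) × [bracket] = (1361/π) × 0.706760 = 306.2 W/m².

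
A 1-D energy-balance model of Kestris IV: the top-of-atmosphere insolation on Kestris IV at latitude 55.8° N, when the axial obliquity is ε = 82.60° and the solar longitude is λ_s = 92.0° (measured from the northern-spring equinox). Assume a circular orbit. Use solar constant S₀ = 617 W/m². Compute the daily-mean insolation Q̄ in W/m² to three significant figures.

Q̄ ≈ 506 W/m²

Solar declination: sin δ = sin ε · sin λ_s = sin 82.60° × sin 92.0° = 0.99107, so δ = +82.336°.
cos H₀ = −tan(+55.8°) tan(+82.336°) = -10.9348 ≤ −1 ⇒ polar day, H₀ = π.
Bracket: H₀ sin φ sin δ + cos φ cos δ sin H₀ = 3.1416×0.82708×0.99107 + 0.56208×0.13336×0.00000 = 2.575151 + 0.000000 = 2.575151.
Q̄ = (S₀/π) × [bracket] = (617/π) × 2.575151 = 505.8 W/m².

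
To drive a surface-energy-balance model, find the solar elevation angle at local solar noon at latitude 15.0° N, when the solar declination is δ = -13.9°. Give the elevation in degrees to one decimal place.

61.1°

At local noon the hour angle is zero, so the zenith angle equals |φ − δ| = |+15.0° − (-13.900°)| = 28.900°.
Elevation = 90° − 28.900° = 61.1°.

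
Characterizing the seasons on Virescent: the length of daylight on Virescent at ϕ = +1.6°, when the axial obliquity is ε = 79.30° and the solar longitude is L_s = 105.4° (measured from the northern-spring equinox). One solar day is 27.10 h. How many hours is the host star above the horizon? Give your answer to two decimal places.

Solar declination: sin δ = sin ε · sin L_s = sin 79.30° × sin 105.4° = 0.94733, so δ = +71.322°.
cos h₀ = −tan ϕ · tan δ = −tan(+1.6°) × tan(+71.322°) = -0.0826, so h₀ = 1.6535 rad = 94.74°.
Daylight = 2h₀/(2π) × 27.10 h = (1.6535/π) × 27.10 = 14.26 h.

14.26 h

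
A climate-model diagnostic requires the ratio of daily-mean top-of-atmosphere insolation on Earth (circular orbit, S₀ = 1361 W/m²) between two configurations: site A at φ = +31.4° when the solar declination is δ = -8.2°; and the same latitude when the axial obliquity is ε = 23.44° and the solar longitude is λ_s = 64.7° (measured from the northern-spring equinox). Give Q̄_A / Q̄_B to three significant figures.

Q̄_A / Q̄_B ≈ 0.657

— Configuration A (φ=+31.4°):
cos H₀ = −tan(+31.4°) tan(-8.200°) = 0.0880, H₀ = 1.4827 rad.
Bracket: H₀ sin φ sin δ + cos φ cos δ sin H₀ = 1.4827×0.52101×-0.14263 + 0.85355×0.98978×0.99612 = -0.110182 + 0.841549 = 0.731367.
Q̄ = (S₀/π) × [bracket] = (1361/π) × 0.731367 = 316.84 W/m².
— Configuration B (φ=+31.4°):
Solar declination: sin δ = sin ε · sin λ_s = sin 23.44° × sin 64.7° = 0.35963, so δ = +21.078°.
cos H₀ = −tan(+31.4°) tan(+21.078°) = -0.2353, H₀ = 1.8083 rad.
Bracket: H₀ sin φ sin δ + cos φ cos δ sin H₀ = 1.8083×0.52101×0.35963 + 0.85355×0.93309×0.97193 = 0.338823 + 0.774083 = 1.112906.
Q̄ = (S₀/π) × [bracket] = (1361/π) × 1.112906 = 482.13 W/m².
Ratio Q̄_A / Q̄_B = 316.84 / 482.13 = 0.6572.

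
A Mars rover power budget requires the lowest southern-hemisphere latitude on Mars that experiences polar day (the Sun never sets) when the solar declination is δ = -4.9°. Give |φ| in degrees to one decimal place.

Polar day requires cos H₀ = −tan φ tan δ ≤ −1, i.e. tan φ tan δ ≥ 1.
The boundary is |tan φ| · |tan δ| = 1, so |φ| = 90° − |δ| = 90° − 4.9° = 85.1° in the southern hemisphere.

|φ| = 85.1°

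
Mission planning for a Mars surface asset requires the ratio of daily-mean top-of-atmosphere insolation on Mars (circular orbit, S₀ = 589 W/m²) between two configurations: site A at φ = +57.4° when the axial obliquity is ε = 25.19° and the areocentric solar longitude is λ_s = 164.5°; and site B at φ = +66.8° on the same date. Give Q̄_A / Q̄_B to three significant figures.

Q̄_A / Q̄_B ≈ 1.22

— Configuration A (φ=+57.4°):
sin δ = sin 25.19° × sin 164.5° = 0.11374, so δ = +6.531°.
cos H₀ = −tan(+57.4°) tan(+6.531°) = -0.1790, H₀ = 1.7508 rad.
Bracket: H₀ sin φ sin δ + cos φ cos δ sin H₀ = 1.7508×0.84245×0.11374 + 0.53877×0.99351×0.98385 = 0.167762 + 0.526629 = 0.694391.
Q̄ = (S₀/π) × [bracket] = (589/π) × 0.694391 = 130.19 W/m².
— Configuration B (φ=+66.8°):
cos H₀ = −tan(+66.8°) tan(+6.531°) = -0.2671, H₀ = 1.8412 rad.
Bracket: H₀ sin φ sin δ + cos φ cos δ sin H₀ = 1.8412×0.91914×0.11374 + 0.39394×0.99351×0.96366 = 0.192485 + 0.377160 = 0.569645.
Q̄ = (S₀/π) × [bracket] = (589/π) × 0.569645 = 106.80 W/m².
Ratio Q̄_A / Q̄_B = 130.19 / 106.80 = 1.219.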